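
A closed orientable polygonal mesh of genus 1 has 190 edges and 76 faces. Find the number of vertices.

For a closed orientable surface of genus 1, χ = 2 − 2·1 = 0.
V = 0 + E − F = 0 + 190 − 76 = 114.

114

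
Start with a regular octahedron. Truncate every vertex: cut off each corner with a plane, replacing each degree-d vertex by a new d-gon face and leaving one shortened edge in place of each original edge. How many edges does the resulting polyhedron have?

36

The base solid has V = 6, E = 12, F = 8.
Truncation replaces each original edge-end by a new vertex, so V′ = 2E = 24.
Each original edge survives, and each old vertex of degree d contributes d new edges; summing degrees gives Σd = 2E, so E′ = E + 2E = 3E = 36.
Each original face survives and each original vertex becomes one new face: F′ = F + V = 14.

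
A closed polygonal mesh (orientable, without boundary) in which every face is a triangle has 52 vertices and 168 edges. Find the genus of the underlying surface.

3

Every face is a triangle and each edge borders two faces, so 3F = 2·168, giving F = 112.
χ = V − E + F = 52 − 168 + 112 = -4.
For a closed orientable surface χ = 2 − 2g, so g = (2 − (-4))/2 = 3.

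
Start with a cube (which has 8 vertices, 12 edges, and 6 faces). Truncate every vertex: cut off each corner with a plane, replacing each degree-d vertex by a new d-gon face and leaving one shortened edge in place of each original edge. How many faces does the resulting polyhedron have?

14

Truncation replaces each original edge-end by a new vertex, so V′ = 2E = 24.
Each original edge survives, and each old vertex of degree d contributes d new edges; summing degrees gives Σd = 2E, so E′ = E + 2E = 3E = 36.
Each original face survives and each original vertex becomes one new face: F′ = F + V = 14.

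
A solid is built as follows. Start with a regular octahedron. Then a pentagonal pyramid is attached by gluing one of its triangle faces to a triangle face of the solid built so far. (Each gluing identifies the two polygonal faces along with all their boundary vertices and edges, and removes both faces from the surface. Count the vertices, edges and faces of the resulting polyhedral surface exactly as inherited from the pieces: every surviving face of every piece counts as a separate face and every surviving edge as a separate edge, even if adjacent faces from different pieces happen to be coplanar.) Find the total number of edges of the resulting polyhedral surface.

19

A regular octahedron: V=6, E=12, F=8.
Attach a pentagonal pyramid (V=6, E=10, F=6) along a 3-gon: merge 3 vertices and 3 edges, delete both glued faces → V=9, E=19, F=12.
Check: V − E + F = 9 − 19 + 12 = 2.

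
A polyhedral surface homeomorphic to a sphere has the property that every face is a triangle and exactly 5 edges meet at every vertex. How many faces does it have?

Each face has 3 edges and each edge borders two faces, so 2E = 3F.
Each vertex has degree 5, so 5V = 2E and hence V = 3F/5.
Euler: V − E + F = 2 ⇒ (3F/5) − (3F/2) + F = 2.
Multiply by 10: (6 − 15 + 10)F = 20, i.e. 1F = 20.
So F = 20, E = 3·20/2 = 30, V = 3·20/5 = 12.

20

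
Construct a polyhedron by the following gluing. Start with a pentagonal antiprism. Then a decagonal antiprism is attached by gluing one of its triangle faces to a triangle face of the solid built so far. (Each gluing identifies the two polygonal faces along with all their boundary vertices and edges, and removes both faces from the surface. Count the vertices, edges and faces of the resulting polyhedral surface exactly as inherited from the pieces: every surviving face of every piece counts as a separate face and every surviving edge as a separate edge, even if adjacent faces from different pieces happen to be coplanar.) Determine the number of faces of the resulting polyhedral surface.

32

A pentagonal antiprism: V=10, E=20, F=12.
Attach a decagonal antiprism (V=20, E=40, F=22) along a 3-gon: merge 3 vertices and 3 edges, delete both glued faces → V=27, E=57, F=32.
Check: V − E + F = 27 − 57 + 32 = 2.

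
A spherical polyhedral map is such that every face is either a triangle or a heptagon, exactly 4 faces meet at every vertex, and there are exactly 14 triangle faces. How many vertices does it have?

14

Let x be the number of heptagons; then F = 14 + x.
Edge–face incidences: 2E = 3·14 + 7·x = 42 + 7x.
Every vertex has degree 4, so 4V = 2E.
Euler: V − E + F = 2 ⇒ (2E)/4 − E + (14 + x) = 2.
Multiply by 8: 2·(2E) − 4·(2E) + 8·(14 + x) = 16, i.e. 112 + 8x − 2·(42 + 7x) = 16.
Collecting terms: −6x + 28 = 16, so −6x = −12, so x = 2.
Then 2E = 42 + 7·2 = 56, so E = 28, V = 2E/4 = 14, F = 14 + 2 = 16.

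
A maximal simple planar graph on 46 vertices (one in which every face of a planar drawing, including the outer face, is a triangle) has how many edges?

132

In a plane triangulation 3F = 2E and V − E + F = 2, so E = 3V − 6 = 3·46 − 6 = 132.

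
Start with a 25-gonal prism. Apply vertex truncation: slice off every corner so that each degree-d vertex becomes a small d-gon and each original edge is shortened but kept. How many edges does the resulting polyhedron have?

225

The base solid has V = 50, E = 75, F = 27.
Truncation replaces each original edge-end by a new vertex, so V′ = 2E = 150.
Each original edge survives, and each old vertex of degree d contributes d new edges; summing degrees gives Σd = 2E, so E′ = E + 2E = 3E = 225.
Each original face survives and each original vertex becomes one new face: F′ = F + V = 77.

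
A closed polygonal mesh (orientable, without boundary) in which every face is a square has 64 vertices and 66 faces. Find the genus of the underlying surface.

Every face is a square, so 2E = 4·66 = 264, giving E = 132.
χ = V − E + F = 64 − 132 + 66 = -2.
For a closed orientable surface χ = 2 − 2g, so g = (2 − (-2))/2 = 2.

2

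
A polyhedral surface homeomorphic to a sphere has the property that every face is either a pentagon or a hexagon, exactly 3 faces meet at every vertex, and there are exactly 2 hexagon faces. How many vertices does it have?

Let x be the number of pentagons; then F = 2 + x.
Edge–face incidences: 2E = 6·2 + 5·x = 12 + 5x.
Every vertex has degree 3, so 3V = 2E.
Euler: V − E + F = 2 ⇒ (2E)/3 − E + (2 + x) = 2.
Multiply by 6: 2·(2E) − 3·(2E) + 6·(2 + x) = 12, i.e. 12 + 6x − (12 + 5x) = 12.
Collecting terms: x = 12.
Then 2E = 12 + 5·12 = 72, so E = 36, V = 2E/3 = 24, F = 2 + 12 = 14.

24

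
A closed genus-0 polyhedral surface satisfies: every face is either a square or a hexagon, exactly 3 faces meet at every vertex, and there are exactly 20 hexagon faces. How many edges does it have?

72

Let x be the number of squares; then F = 20 + x.
Edge–face incidences: 2E = 6·20 + 4·x = 120 + 4x.
Every vertex has degree 3, so 3V = 2E.
Euler: V − E + F = 2 ⇒ (2E)/3 − E + (20 + x) = 2.
Multiply by 6: 2·(2E) − 3·(2E) + 6·(20 + x) = 12, i.e. 120 + 6x − (120 + 4x) = 12.
Collecting terms: 2x = 12, so x = 6.
Then 2E = 120 + 4·6 = 144, so E = 72, V = 2E/3 = 48, F = 20 + 6 = 26.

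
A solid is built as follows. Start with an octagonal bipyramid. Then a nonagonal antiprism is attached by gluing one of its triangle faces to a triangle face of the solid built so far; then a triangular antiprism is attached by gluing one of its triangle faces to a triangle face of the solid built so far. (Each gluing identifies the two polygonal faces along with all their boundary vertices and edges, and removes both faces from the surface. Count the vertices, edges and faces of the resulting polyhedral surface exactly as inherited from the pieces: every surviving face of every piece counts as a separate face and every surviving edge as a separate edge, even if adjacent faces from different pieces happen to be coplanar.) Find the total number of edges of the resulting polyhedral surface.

66

An octagonal bipyramid: V=10, E=24, F=16.
Attach a nonagonal antiprism (V=18, E=36, F=20) along a 3-gon: merge 3 vertices and 3 edges, delete both glued faces → V=25, E=57, F=34.
Attach a triangular antiprism (V=6, E=12, F=8) along a 3-gon: merge 3 vertices and 3 edges, delete both glued faces → V=28, E=66, F=40.
Check: V − E + F = 28 − 66 + 40 = 2.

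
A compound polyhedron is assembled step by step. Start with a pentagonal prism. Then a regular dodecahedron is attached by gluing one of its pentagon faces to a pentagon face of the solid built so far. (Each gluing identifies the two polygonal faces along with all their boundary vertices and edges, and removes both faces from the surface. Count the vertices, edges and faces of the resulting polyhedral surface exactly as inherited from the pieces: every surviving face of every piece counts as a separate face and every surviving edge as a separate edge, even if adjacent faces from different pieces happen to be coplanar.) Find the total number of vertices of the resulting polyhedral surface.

A pentagonal prism: V=10, E=15, F=7.
Attach a regular dodecahedron (V=20, E=30, F=12) along a 5-gon: merge 5 vertices and 5 edges, delete both glued faces → V=25, E=40, F=17.
Check: V − E + F = 25 − 40 + 17 = 2.

25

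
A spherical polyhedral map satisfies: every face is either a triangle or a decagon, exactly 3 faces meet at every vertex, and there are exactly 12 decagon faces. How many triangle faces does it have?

Let x be the number of triangles; then F = 12 + x.
Edge–face incidences: 2E = 10·12 + 3·x = 120 + 3x.
Every vertex has degree 3, so 3V = 2E.
Euler: V − E + F = 2 ⇒ (2E)/3 − E + (12 + x) = 2.
Multiply by 6: 2·(2E) − 3·(2E) + 6·(12 + x) = 12, i.e. 72 + 6x − (120 + 3x) = 12.
Collecting terms: 3x − 48 = 12, so 3x = 60, so x = 20.
Then 2E = 120 + 3·20 = 180, so E = 90, V = 2E/3 = 60, F = 12 + 20 = 32.

20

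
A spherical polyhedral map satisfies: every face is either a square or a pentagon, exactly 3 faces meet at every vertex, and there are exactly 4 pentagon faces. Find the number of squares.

Let x be the number of squares; then F = 4 + x.
Edge–face incidences: 2E = 5·4 + 4·x = 20 + 4x.
Every vertex has degree 3, so 3V = 2E.
Euler: V − E + F = 2 ⇒ (2E)/3 − E + (4 + x) = 2.
Multiply by 6: 2·(2E) − 3·(2E) + 6·(4 + x) = 12, i.e. 24 + 6x − (20 + 4x) = 12.
Collecting terms: 2x + 4 = 12, so 2x = 8, so x = 4.
Then 2E = 20 + 4·4 = 36, so E = 18, V = 2E/3 = 12, F = 4 + 4 = 8.

4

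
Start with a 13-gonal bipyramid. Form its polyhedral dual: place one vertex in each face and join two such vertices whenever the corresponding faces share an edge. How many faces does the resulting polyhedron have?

15

The base solid has V = 15, E = 39, F = 26.
The dual swaps V and F and preserves E: V′ = F = 26, E′ = E = 39, F′ = V = 15.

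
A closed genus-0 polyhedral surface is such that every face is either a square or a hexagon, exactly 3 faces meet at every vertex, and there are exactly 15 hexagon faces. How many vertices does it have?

Let x be the number of squares; then F = 15 + x.
Edge–face incidences: 2E = 6·15 + 4·x = 90 + 4x.
Every vertex has degree 3, so 3V = 2E.
Euler: V − E + F = 2 ⇒ (2E)/3 − E + (15 + x) = 2.
Multiply by 6: 2·(2E) − 3·(2E) + 6·(15 + x) = 12, i.e. 90 + 6x − (90 + 4x) = 12.
Collecting terms: 2x = 12, so x = 6.
Then 2E = 90 + 4·6 = 114, so E = 57, V = 2E/3 = 38, F = 15 + 6 = 21.

38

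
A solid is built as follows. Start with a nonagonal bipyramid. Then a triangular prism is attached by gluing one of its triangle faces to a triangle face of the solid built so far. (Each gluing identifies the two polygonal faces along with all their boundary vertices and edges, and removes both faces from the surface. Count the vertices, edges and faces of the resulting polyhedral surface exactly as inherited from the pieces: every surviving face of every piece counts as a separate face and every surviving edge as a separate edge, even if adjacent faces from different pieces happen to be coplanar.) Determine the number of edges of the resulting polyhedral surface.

A nonagonal bipyramid: V=11, E=27, F=18.
Attach a triangular prism (V=6, E=9, F=5) along a 3-gon: merge 3 vertices and 3 edges, delete both glued faces → V=14, E=33, F=21.
Check: V − E + F = 14 − 33 + 21 = 2.

33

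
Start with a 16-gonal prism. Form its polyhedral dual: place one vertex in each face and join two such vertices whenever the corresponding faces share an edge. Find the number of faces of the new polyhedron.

32

The base solid has V = 32, E = 48, F = 18.
The dual swaps V and F and preserves E: V′ = F = 18, E′ = E = 48, F′ = V = 32.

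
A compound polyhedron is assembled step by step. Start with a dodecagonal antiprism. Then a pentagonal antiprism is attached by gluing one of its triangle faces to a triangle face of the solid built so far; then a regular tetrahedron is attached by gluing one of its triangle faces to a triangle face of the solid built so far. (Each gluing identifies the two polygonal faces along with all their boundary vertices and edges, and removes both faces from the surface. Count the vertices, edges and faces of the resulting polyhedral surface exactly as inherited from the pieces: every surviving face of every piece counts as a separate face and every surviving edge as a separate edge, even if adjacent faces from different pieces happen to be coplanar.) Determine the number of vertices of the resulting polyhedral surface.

32

A dodecagonal antiprism: V=24, E=48, F=26.
Attach a pentagonal antiprism (V=10, E=20, F=12) along a 3-gon: merge 3 vertices and 3 edges, delete both glued faces → V=31, E=65, F=36.
Attach a regular tetrahedron (V=4, E=6, F=4) along a 3-gon: merge 3 vertices and 3 edges, delete both glued faces → V=32, E=68, F=38.
Check: V − E + F = 32 − 68 + 38 = 2.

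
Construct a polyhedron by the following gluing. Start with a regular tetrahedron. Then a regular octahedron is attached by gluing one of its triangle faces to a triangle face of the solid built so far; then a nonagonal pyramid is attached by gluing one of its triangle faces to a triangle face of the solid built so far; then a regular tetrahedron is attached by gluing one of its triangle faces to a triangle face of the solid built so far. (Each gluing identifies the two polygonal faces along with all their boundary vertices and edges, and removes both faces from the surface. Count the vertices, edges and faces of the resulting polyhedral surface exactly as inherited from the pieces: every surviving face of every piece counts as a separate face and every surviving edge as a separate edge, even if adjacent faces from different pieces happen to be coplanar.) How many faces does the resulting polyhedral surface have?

A regular tetrahedron: V=4, E=6, F=4.
Attach a regular octahedron (V=6, E=12, F=8) along a 3-gon: merge 3 vertices and 3 edges, delete both glued faces → V=7, E=15, F=10.
Attach a nonagonal pyramid (V=10, E=18, F=10) along a 3-gon: merge 3 vertices and 3 edges, delete both glued faces → V=14, E=30, F=18.
Attach a regular tetrahedron (V=4, E=6, F=4) along a 3-gon: merge 3 vertices and 3 edges, delete both glued faces → V=15, E=33, F=20.
Check: V − E + F = 15 − 33 + 20 = 2.

20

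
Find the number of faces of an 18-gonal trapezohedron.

The n-trapezohedron (dual of the n-antiprism) has V = 2·18 + 2 = 38, E = 4·18 = 72, F = 2·18 = 36.

36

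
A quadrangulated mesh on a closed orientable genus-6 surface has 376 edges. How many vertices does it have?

χ = 2 − 2·6 = -10, and every face is a square so 4F = 2E.
F = 2E/4 = 188. Then V = -10 + E − F = -10 + 376 − 188 = 178.

178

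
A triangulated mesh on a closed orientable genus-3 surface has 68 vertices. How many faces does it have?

144

χ = 2 − 2·3 = -4, and every face is a triangle so 3F = 2E.
V − E + F = -4 with E = 3F/2 gives 68 − (3/2 − 1)·F = -4, so F = 144 and E = 216.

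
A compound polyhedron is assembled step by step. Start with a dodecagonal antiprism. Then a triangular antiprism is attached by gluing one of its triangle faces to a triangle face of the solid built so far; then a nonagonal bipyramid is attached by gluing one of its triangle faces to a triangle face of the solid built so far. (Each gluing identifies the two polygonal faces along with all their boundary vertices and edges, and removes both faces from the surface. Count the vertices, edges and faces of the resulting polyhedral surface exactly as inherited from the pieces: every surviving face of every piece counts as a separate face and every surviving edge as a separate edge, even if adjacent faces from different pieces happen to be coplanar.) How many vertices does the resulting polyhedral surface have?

A dodecagonal antiprism: V=24, E=48, F=26.
Attach a triangular antiprism (V=6, E=12, F=8) along a 3-gon: merge 3 vertices and 3 edges, delete both glued faces → V=27, E=57, F=32.
Attach a nonagonal bipyramid (V=11, E=27, F=18) along a 3-gon: merge 3 vertices and 3 edges, delete both glued faces → V=35, E=81, F=48.
Check: V − E + F = 35 − 81 + 48 = 2.

35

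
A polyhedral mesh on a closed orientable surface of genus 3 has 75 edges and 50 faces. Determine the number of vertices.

21

For a closed orientable surface of genus 3, χ = 2 − 2·3 = -4.
V = -4 + E − F = -4 + 75 − 50 = 21.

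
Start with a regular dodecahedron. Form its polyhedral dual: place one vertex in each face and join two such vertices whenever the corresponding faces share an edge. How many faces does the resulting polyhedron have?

20

The base solid has V = 20, E = 30, F = 12.
The dual swaps V and F and preserves E: V′ = F = 12, E′ = E = 30, F′ = V = 20.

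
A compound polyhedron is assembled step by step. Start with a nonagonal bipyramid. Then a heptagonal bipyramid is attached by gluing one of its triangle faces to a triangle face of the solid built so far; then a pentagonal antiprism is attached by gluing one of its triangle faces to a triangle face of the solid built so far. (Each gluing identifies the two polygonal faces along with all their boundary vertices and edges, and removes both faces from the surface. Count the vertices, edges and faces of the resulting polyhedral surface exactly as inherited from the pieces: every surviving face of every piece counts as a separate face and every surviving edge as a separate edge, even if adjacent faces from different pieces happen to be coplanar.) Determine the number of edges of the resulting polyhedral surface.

62

A nonagonal bipyramid: V=11, E=27, F=18.
Attach a heptagonal bipyramid (V=9, E=21, F=14) along a 3-gon: merge 3 vertices and 3 edges, delete both glued faces → V=17, E=45, F=30.
Attach a pentagonal antiprism (V=10, E=20, F=12) along a 3-gon: merge 3 vertices and 3 edges, delete both glued faces → V=24, E=62, F=40.
Check: V − E + F = 24 − 62 + 40 = 2.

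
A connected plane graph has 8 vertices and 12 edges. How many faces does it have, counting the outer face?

Euler's formula for a connected plane graph: V − E + F = 2, so F = 2 − 8 + 12 = 6.

6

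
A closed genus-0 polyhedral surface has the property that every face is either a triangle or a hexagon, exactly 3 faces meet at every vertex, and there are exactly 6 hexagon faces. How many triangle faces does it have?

4

Let x be the number of triangles; then F = 6 + x.
Edge–face incidences: 2E = 6·6 + 3·x = 36 + 3x.
Every vertex has degree 3, so 3V = 2E.
Euler: V − E + F = 2 ⇒ (2E)/3 − E + (6 + x) = 2.
Multiply by 6: 2·(2E) − 3·(2E) + 6·(6 + x) = 12, i.e. 36 + 6x − (36 + 3x) = 12.
Collecting terms: 3x = 12, so x = 4.
Then 2E = 36 + 3·4 = 48, so E = 24, V = 2E/3 = 16, F = 6 + 4 = 10.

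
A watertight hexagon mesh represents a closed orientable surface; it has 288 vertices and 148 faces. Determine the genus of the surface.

5

Every face is a hexagon, so 2E = 6·148 = 888, giving E = 444.
χ = V − E + F = 288 − 444 + 148 = -8.
For a closed orientable surface χ = 2 − 2g, so g = (2 − (-8))/2 = 5.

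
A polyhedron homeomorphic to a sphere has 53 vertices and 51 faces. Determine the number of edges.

102

Here V − E + F = 2.
E = V + F − (2) = 53 + 51 − (2) = 102.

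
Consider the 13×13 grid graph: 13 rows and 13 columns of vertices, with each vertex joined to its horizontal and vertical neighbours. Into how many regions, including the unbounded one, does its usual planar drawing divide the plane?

The grid has V = 13·13 = 169 vertices and E = 13·12 + 13·12 = 312 edges.
F = 2 − V + E = 2 − 169 + 312 = 145.

145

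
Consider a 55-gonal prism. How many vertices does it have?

110

A prism on an n-gon has two n-gon bases and n rectangular sides: V = 2·55 = 110, E = 3·55 = 165, F = 55 + 2 = 57.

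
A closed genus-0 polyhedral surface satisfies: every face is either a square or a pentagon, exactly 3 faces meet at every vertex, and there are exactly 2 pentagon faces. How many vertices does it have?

Let x be the number of squares; then F = 2 + x.
Edge–face incidences: 2E = 5·2 + 4·x = 10 + 4x.
Every vertex has degree 3, so 3V = 2E.
Euler: V − E + F = 2 ⇒ (2E)/3 − E + (2 + x) = 2.
Multiply by 6: 2·(2E) − 3·(2E) + 6·(2 + x) = 12, i.e. 12 + 6x − (10 + 4x) = 12.
Collecting terms: 2x + 2 = 12, so 2x = 10, so x = 5.
Then 2E = 10 + 4·5 = 30, so E = 15, V = 2E/3 = 10, F = 2 + 5 = 7.

10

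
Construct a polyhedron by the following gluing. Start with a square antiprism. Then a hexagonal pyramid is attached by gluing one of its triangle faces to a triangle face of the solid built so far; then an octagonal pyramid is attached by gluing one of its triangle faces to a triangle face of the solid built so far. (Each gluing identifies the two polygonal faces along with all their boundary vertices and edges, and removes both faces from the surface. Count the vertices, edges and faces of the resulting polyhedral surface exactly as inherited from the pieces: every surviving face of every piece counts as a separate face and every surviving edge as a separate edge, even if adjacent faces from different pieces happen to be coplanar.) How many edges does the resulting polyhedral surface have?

38

A square antiprism: V=8, E=16, F=10.
Attach a hexagonal pyramid (V=7, E=12, F=7) along a 3-gon: merge 3 vertices and 3 edges, delete both glued faces → V=12, E=25, F=15.
Attach an octagonal pyramid (V=9, E=16, F=9) along a 3-gon: merge 3 vertices and 3 edges, delete both glued faces → V=18, E=38, F=22.
Check: V − E + F = 18 − 38 + 22 = 2.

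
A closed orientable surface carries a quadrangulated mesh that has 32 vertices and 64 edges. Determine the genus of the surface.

1

Every face is a square and each edge borders two faces, so 4F = 2·64, giving F = 32.
χ = V − E + F = 32 − 64 + 32 = 0.
For a closed orientable surface χ = 2 − 2g, so g = (2 − (0))/2 = 1.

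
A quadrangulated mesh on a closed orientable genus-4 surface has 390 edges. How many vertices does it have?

189

χ = 2 − 2·4 = -6, and every face is a square so 4F = 2E.
F = 2E/4 = 195. Then V = -6 + E − F = -6 + 390 − 195 = 189.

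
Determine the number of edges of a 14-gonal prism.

A prism on an n-gon has two n-gon bases and n rectangular sides: V = 2·14 = 28, E = 3·14 = 42, F = 14 + 2 = 16.
Check: V − E + F = 28 − 42 + 16 = 2.

42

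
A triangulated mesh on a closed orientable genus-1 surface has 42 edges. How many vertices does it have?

χ = 2 − 2·1 = 0, and every face is a triangle so 3F = 2E.
F = 2E/3 = 28. Then V = 0 + E − F = 0 + 42 − 28 = 14.

14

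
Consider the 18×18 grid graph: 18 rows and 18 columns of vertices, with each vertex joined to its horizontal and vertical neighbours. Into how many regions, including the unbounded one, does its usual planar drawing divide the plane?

290

The grid has V = 18·18 = 324 vertices and E = 18·17 + 18·17 = 612 edges.
F = 2 − V + E = 2 − 324 + 612 = 290.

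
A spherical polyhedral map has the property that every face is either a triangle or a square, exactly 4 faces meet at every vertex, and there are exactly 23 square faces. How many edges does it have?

58

Let x be the number of triangles; then F = 23 + x.
Edge–face incidences: 2E = 4·23 + 3·x = 92 + 3x.
Every vertex has degree 4, so 4V = 2E.
Euler: V − E + F = 2 ⇒ (2E)/4 − E + (23 + x) = 2.
Multiply by 8: 2·(2E) − 4·(2E) + 8·(23 + x) = 16, i.e. 184 + 8x − 2·(92 + 3x) = 16.
Collecting terms: 2x = 16, so x = 8.
Then 2E = 92 + 3·8 = 116, so E = 58, V = 2E/4 = 29, F = 23 + 8 = 31.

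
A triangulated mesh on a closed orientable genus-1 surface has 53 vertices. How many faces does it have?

106

χ = 2 − 2·1 = 0, and every face is a triangle so 3F = 2E.
V − E + F = 0 with E = 3F/2 gives 53 − (3/2 − 1)·F = 0, so F = 106 and E = 159.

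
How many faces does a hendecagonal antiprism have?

An antiprism on an n-gon has two n-gon caps and 2n triangles: V = 2·11 = 22, E = 4·11 = 44, F = 2·11 + 2 = 24.

24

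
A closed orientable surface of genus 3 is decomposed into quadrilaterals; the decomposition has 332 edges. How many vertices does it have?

χ = 2 − 2·3 = -4, and every face is a square so 4F = 2E.
F = 2E/4 = 166. Then V = -4 + E − F = -4 + 332 − 166 = 162.

162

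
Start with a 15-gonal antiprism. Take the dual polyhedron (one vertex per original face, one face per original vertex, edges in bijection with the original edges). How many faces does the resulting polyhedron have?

The base solid has V = 30, E = 60, F = 32.
The dual swaps V and F and preserves E: V′ = F = 32, E′ = E = 60, F′ = V = 30.

30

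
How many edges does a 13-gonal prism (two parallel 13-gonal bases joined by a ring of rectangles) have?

39

A prism on an n-gon has two n-gon bases and n rectangular sides: V = 2·13 = 26, E = 3·13 = 39, F = 13 + 2 = 15.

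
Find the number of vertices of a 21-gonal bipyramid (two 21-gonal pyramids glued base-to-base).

A bipyramid over an n-gon has 2n triangular faces and n + 2 vertices: V = 21 + 2 = 23, E = 3·21 = 63, F = 2·21 = 42.
Check: V − E + F = 23 − 63 + 42 = 2.

23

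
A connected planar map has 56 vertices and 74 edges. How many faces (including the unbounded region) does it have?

20

Euler's formula for a connected plane graph: V − E + F = 2, so F = 2 − 56 + 74 = 20.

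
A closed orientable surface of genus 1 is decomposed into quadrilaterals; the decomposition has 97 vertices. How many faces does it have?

97

χ = 2 − 2·1 = 0, and every face is a square so 4F = 2E.
V − E + F = 0 with E = 4F/2 gives 97 − (4/2 − 1)·F = 0, so F = 97 and E = 194.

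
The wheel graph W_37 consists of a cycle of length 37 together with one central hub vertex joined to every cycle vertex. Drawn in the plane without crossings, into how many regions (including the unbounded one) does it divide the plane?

W_37 has V = 37 + 1 = 38 vertices and E = 2·37 = 74 edges.
By Euler's formula F = 2 − V + E = 2 − 38 + 74 = 38.

38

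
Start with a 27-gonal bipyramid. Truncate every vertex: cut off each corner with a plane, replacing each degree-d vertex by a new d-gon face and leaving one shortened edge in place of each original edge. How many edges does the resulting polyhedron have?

The base solid has V = 29, E = 81, F = 54.
Truncation replaces each original edge-end by a new vertex, so V′ = 2E = 162.
Each original edge survives, and each old vertex of degree d contributes d new edges; summing degrees gives Σd = 2E, so E′ = E + 2E = 3E = 243.
Each original face survives and each original vertex becomes one new face: F′ = F + V = 83.

243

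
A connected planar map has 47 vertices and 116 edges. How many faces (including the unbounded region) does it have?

Euler's formula for a connected plane graph: V − E + F = 2, so F = 2 − 47 + 116 = 71.

71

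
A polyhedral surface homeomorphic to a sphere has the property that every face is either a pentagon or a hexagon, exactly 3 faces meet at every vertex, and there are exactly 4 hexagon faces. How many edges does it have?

Let x be the number of pentagons; then F = 4 + x.
Edge–face incidences: 2E = 6·4 + 5·x = 24 + 5x.
Every vertex has degree 3, so 3V = 2E.
Euler: V − E + F = 2 ⇒ (2E)/3 − E + (4 + x) = 2.
Multiply by 6: 2·(2E) − 3·(2E) + 6·(4 + x) = 12, i.e. 24 + 6x − (24 + 5x) = 12.
Collecting terms: x = 12.
Then 2E = 24 + 5·12 = 84, so E = 42, V = 2E/3 = 28, F = 4 + 12 = 16.

42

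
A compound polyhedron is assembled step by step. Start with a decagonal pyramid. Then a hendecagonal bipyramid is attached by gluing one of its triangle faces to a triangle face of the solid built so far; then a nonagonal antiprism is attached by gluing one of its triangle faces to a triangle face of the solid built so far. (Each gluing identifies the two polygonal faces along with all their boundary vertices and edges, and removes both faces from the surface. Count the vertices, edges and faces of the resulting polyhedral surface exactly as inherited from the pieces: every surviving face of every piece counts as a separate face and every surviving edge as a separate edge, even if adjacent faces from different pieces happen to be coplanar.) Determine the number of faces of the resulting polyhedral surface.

49

A decagonal pyramid: V=11, E=20, F=11.
Attach a hendecagonal bipyramid (V=13, E=33, F=22) along a 3-gon: merge 3 vertices and 3 edges, delete both glued faces → V=21, E=50, F=31.
Attach a nonagonal antiprism (V=18, E=36, F=20) along a 3-gon: merge 3 vertices and 3 edges, delete both glued faces → V=36, E=83, F=49.
Check: V − E + F = 36 − 83 + 49 = 2.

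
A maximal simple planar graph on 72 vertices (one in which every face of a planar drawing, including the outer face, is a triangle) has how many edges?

In a plane triangulation 3F = 2E and V − E + F = 2, so E = 3V − 6 = 3·72 − 6 = 210.

210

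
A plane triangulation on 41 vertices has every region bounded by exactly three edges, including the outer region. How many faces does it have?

78

In a plane triangulation 3F = 2E and V − E + F = 2, so F = 2V − 4 = 2·41 − 4 = 78.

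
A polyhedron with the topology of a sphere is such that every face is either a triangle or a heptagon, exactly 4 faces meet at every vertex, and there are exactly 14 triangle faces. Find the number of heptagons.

Let x be the number of heptagons; then F = 14 + x.
Edge–face incidences: 2E = 3·14 + 7·x = 42 + 7x.
Every vertex has degree 4, so 4V = 2E.
Euler: V − E + F = 2 ⇒ (2E)/4 − E + (14 + x) = 2.
Multiply by 8: 2·(2E) − 4·(2E) + 8·(14 + x) = 16, i.e. 112 + 8x − 2·(42 + 7x) = 16.
Collecting terms: −6x + 28 = 16, so −6x = −12, so x = 2.
Then 2E = 42 + 7·2 = 56, so E = 28, V = 2E/4 = 14, F = 14 + 2 = 16.

2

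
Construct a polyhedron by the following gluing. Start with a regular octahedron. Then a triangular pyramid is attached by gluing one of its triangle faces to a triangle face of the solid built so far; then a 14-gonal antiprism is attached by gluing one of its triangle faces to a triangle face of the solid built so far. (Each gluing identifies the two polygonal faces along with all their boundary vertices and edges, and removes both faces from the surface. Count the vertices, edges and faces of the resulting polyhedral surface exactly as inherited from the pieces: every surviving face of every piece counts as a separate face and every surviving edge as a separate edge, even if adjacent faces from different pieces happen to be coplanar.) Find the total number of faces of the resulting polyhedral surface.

38

A regular octahedron: V=6, E=12, F=8.
Attach a triangular pyramid (V=4, E=6, F=4) along a 3-gon: merge 3 vertices and 3 edges, delete both glued faces → V=7, E=15, F=10.
Attach a 14-gonal antiprism (V=28, E=56, F=30) along a 3-gon: merge 3 vertices and 3 edges, delete both glued faces → V=32, E=68, F=38.
Check: V − E + F = 32 − 68 + 38 = 2.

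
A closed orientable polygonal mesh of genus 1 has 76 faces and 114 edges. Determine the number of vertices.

38

For a closed orientable surface of genus 1, χ = 2 − 2·1 = 0.
V = 0 + E − F = 0 + 114 − 76 = 38.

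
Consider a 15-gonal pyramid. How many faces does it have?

A pyramid on an n-gon base has one n-gon and n triangles: V = 15 + 1 = 16, E = 2·15 = 30, F = 15 + 1 = 16.

16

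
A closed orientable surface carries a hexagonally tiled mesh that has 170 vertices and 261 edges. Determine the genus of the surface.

3

Every face is a hexagon and each edge borders two faces, so 6F = 2·261, giving F = 87.
χ = V − E + F = 170 − 261 + 87 = -4.
For a closed orientable surface χ = 2 − 2g, so g = (2 − (-4))/2 = 3.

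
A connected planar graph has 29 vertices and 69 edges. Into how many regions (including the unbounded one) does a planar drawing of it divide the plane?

42

Euler's formula for a connected plane graph: V − E + F = 2, so F = 2 − 29 + 69 = 42.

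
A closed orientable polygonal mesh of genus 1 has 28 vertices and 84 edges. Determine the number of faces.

56

For a closed orientable surface of genus 1, χ = 2 − 2·1 = 0.
F = 0 − V + E = 0 − 28 + 84 = 56.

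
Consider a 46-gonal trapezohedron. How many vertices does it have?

94

The n-trapezohedron (dual of the n-antiprism) has V = 2·46 + 2 = 94, E = 4·46 = 184, F = 2·46 = 92.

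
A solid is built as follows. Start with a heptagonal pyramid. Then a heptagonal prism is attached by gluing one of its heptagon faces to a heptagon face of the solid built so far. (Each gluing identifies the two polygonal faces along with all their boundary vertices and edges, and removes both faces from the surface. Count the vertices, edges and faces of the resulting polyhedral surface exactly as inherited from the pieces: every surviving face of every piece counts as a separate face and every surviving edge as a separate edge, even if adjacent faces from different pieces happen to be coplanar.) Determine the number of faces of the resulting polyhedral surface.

15

A heptagonal pyramid: V=8, E=14, F=8.
Attach a heptagonal prism (V=14, E=21, F=9) along a 7-gon: merge 7 vertices and 7 edges, delete both glued faces → V=15, E=28, F=15.
Check: V − E + F = 15 − 28 + 15 = 2.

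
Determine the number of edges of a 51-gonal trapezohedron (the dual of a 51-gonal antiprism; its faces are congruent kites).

204

The n-trapezohedron (dual of the n-antiprism) has V = 2·51 + 2 = 104, E = 4·51 = 204, F = 2·51 = 102.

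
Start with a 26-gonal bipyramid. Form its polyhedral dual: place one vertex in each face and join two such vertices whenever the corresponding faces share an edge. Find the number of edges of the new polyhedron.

The base solid has V = 28, E = 78, F = 52.
The dual swaps V and F and preserves E: V′ = F = 52, E′ = E = 78, F′ = V = 28.

78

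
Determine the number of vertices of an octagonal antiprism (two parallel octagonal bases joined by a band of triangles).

16

An antiprism on an n-gon has two n-gon caps and 2n triangles: V = 2·8 = 16, E = 4·8 = 32, F = 2·8 + 2 = 18.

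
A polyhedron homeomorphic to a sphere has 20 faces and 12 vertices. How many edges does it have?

Here V − E + F = 2.
E = V + F − (2) = 12 + 20 − (2) = 30.

30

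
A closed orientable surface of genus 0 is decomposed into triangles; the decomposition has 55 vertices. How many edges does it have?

χ = 2 − 2·0 = 2, and every face is a triangle so 3F = 2E.
V − E + F = 2 with E = 3F/2 gives 55 − (3/2 − 1)·F = 2, so F = 106 and E = 159.

159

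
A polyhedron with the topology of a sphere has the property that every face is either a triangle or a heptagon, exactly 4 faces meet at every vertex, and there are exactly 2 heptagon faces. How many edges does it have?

28

Let x be the number of triangles; then F = 2 + x.
Edge–face incidences: 2E = 7·2 + 3·x = 14 + 3x.
Every vertex has degree 4, so 4V = 2E.
Euler: V − E + F = 2 ⇒ (2E)/4 − E + (2 + x) = 2.
Multiply by 8: 2·(2E) − 4·(2E) + 8·(2 + x) = 16, i.e. 16 + 8x − 2·(14 + 3x) = 16.
Collecting terms: 2x − 12 = 16, so 2x = 28, so x = 14.
Then 2E = 14 + 3·14 = 56, so E = 28, V = 2E/4 = 14, F = 2 + 14 = 16.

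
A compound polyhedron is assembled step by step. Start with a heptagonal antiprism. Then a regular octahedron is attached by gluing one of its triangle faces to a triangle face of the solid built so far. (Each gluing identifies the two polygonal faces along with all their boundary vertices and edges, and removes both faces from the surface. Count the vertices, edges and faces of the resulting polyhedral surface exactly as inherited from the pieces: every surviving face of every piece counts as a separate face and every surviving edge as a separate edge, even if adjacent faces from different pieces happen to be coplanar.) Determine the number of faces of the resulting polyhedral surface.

A heptagonal antiprism: V=14, E=28, F=16.
Attach a regular octahedron (V=6, E=12, F=8) along a 3-gon: merge 3 vertices and 3 edges, delete both glued faces → V=17, E=37, F=22.
Check: V − E + F = 17 − 37 + 22 = 2.

22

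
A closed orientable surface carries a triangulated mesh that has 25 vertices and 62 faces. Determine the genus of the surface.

4

Every face is a triangle, so 2E = 3·62 = 186, giving E = 93.
χ = V − E + F = 25 − 93 + 62 = -6.
For a closed orientable surface χ = 2 − 2g, so g = (2 − (-6))/2 = 4.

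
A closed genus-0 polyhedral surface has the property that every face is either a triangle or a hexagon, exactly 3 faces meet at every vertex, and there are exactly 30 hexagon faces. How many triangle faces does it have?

Let x be the number of triangles; then F = 30 + x.
Edge–face incidences: 2E = 6·30 + 3·x = 180 + 3x.
Every vertex has degree 3, so 3V = 2E.
Euler: V − E + F = 2 ⇒ (2E)/3 − E + (30 + x) = 2.
Multiply by 6: 2·(2E) − 3·(2E) + 6·(30 + x) = 12, i.e. 180 + 6x − (180 + 3x) = 12.
Collecting terms: 3x = 12, so x = 4.
Then 2E = 180 + 3·4 = 192, so E = 96, V = 2E/3 = 64, F = 30 + 4 = 34.

4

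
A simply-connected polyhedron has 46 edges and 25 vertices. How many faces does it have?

Here V − E + F = 2.
F = 2 − V + E = 2 − 25 + 46 = 23.

23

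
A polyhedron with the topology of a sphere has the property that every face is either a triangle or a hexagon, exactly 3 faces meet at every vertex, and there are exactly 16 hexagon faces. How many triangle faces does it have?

Let x be the number of triangles; then F = 16 + x.
Edge–face incidences: 2E = 6·16 + 3·x = 96 + 3x.
Every vertex has degree 3, so 3V = 2E.
Euler: V − E + F = 2 ⇒ (2E)/3 − E + (16 + x) = 2.
Multiply by 6: 2·(2E) − 3·(2E) + 6·(16 + x) = 12, i.e. 96 + 6x − (96 + 3x) = 12.
Collecting terms: 3x = 12, so x = 4.
Then 2E = 96 + 3·4 = 108, so E = 54, V = 2E/3 = 36, F = 16 + 4 = 20.

4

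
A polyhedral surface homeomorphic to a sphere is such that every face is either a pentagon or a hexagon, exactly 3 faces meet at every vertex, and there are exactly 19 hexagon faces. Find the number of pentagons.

12

Let x be the number of pentagons; then F = 19 + x.
Edge–face incidences: 2E = 6·19 + 5·x = 114 + 5x.
Every vertex has degree 3, so 3V = 2E.
Euler: V − E + F = 2 ⇒ (2E)/3 − E + (19 + x) = 2.
Multiply by 6: 2·(2E) − 3·(2E) + 6·(19 + x) = 12, i.e. 114 + 6x − (114 + 5x) = 12.
Collecting terms: x = 12.
Then 2E = 114 + 5·12 = 174, so E = 87, V = 2E/3 = 58, F = 19 + 12 = 31.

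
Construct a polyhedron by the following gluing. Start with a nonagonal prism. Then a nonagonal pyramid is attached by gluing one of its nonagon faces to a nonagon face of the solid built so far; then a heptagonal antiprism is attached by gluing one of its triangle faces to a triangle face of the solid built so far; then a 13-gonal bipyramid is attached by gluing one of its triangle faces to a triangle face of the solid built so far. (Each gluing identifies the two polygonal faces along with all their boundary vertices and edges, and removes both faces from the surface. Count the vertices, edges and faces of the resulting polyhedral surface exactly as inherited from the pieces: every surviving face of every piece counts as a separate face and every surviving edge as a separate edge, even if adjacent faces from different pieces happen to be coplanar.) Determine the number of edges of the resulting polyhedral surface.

97

A nonagonal prism: V=18, E=27, F=11.
Attach a nonagonal pyramid (V=10, E=18, F=10) along a 9-gon: merge 9 vertices and 9 edges, delete both glued faces → V=19, E=36, F=19.
Attach a heptagonal antiprism (V=14, E=28, F=16) along a 3-gon: merge 3 vertices and 3 edges, delete both glued faces → V=30, E=61, F=33.
Attach a 13-gonal bipyramid (V=15, E=39, F=26) along a 3-gon: merge 3 vertices and 3 edges, delete both glued faces → V=42, E=97, F=57.
Check: V − E + F = 42 − 97 + 57 = 2.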